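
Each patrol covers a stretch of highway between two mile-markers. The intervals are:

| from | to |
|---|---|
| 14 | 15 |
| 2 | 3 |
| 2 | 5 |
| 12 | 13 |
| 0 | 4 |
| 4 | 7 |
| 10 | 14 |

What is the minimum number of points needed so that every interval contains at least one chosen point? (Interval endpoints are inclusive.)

4

Sorted: [2,3] [0,4] [2,5] [4,7] [12,13] [10,14] [14,15]
{[2,3],[0,4],[2,5]} hit by 3; {[4,7]} hit by 7; {[12,13],[10,14]} hit by 13; {[14,15]} hit by 15.
Points: 3, 7, 13, 15 (4 total).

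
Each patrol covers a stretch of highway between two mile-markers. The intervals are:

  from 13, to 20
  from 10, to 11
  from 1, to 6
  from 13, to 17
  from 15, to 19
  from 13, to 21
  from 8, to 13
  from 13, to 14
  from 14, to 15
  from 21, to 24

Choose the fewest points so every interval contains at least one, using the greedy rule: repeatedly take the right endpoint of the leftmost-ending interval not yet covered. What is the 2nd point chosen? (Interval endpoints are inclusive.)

Sort by right endpoint; whenever an interval is uncovered, place a point at its right end.
By right end: [1,6]  [10,11]  [8,13]  [13,14]  [14,15]  [13,17]  [15,19]  [13,20]  [13,21]  [21,24]
[1,6] uncovered → point at 6; [10,11] uncovered → point at 11; [13,14] uncovered → point at 14; [15,19] uncovered → point at 19; [21,24] uncovered → point at 24.
Points: 6, 11, 14, 19, 24 (5 total).

11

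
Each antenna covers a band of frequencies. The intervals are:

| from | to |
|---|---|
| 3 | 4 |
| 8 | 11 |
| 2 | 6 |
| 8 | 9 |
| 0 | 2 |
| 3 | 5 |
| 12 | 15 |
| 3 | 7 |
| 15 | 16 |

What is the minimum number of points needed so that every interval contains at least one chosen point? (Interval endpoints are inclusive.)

Process intervals by earliest right end; each time one isn't hit yet, stab at its right endpoint.
Sorted: [0,2] [3,4] [3,5] [2,6] [3,7] [8,9] [8,11] [12,15] [15,16]
{[0,2]} hit by 2; {[3,4],[3,5],[2,6],[3,7]} hit by 4; {[8,9],[8,11]} hit by 9; {[12,15],[15,16]} hit by 15.
Points: 2, 4, 9, 15 (4 total).

4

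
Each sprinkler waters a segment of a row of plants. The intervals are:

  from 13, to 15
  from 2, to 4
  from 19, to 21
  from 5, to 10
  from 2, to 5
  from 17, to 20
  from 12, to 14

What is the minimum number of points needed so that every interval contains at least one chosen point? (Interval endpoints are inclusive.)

Sorted: [2,4] [2,5] [5,10] [12,14] [13,15] [17,20] [19,21]
{[2,4],[2,5]} hit by 4; {[5,10]} hit by 10; {[12,14],[13,15]} hit by 14; {[17,20],[19,21]} hit by 20.
Points: 4, 10, 14, 20 (4 total).

4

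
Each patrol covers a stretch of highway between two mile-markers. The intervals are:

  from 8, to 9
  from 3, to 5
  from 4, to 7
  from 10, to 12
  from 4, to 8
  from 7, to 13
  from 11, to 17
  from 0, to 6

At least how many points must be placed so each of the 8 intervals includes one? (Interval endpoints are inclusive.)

3

By right end: [3,5]  [0,6]  [4,7]  [4,8]  [8,9]  [10,12]  [7,13]  [11,17]
[3,5] uncovered → point at 5; [8,9] uncovered → point at 9; [10,12] uncovered → point at 12.
Points: 5, 9, 12 (3 total).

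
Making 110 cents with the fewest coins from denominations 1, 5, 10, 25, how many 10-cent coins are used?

110 − 4×25→10 − 1×10→0
Count of 10: 1

1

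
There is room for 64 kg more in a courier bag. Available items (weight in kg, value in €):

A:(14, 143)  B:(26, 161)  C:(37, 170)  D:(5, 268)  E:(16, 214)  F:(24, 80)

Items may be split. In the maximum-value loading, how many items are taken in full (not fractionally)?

4

Order: D (268/5=53.60) > E (214/16=13.38) > A (143/14=10.21) > B (161/26=6.19) > C (170/37=4.59) > F (80/24=3.33)
Fill: take D (5 @ 268) → take E (16 @ 214) → take A (14 @ 143) → take B (26 @ 161) → take 3/37 of C → 13.78; 64/64 used.
4 item(s) taken whole; one partial (take 3/37 of C).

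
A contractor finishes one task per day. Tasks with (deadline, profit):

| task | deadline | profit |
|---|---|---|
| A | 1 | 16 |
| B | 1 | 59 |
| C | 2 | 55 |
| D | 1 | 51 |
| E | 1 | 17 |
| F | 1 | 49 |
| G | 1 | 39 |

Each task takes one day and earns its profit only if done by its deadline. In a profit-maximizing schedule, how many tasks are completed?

By profit: B(d1,59), C(d2,55), D(d1,51), F(d1,49), G(d1,39), E(d1,17), A(d1,16)
B→slot 1; C→slot 2; D skipped; F skipped; G skipped; E skipped; A skipped.
2 of 7 scheduled.

2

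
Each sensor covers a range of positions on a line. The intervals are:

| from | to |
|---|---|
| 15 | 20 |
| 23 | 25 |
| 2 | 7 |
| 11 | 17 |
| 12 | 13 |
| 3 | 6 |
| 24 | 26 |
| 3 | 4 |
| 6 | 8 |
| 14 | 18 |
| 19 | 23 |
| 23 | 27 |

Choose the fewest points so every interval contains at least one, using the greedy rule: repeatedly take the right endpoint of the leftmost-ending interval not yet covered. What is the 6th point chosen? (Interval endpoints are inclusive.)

26

Sorted: [3,4] [3,6] [2,7] [6,8] [12,13] [11,17] [14,18] [15,20] [19,23] [23,25] [24,26] [23,27]
{[3,4],[3,6],[2,7]} hit by 4; {[6,8]} hit by 8; {[12,13],[11,17]} hit by 13; {[14,18],[15,20]} hit by 18; {[19,23],[23,25]} hit by 23; {[24,26],[23,27]} hit by 26.
Points: 4, 8, 13, 18, 23, 26 (6 total).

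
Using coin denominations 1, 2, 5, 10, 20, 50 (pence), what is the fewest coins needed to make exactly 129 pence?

6

129 = 2×50 + 1×20 + 1×5 + 2×2
Total coins = 2 + 1 + 1 + 2 = 6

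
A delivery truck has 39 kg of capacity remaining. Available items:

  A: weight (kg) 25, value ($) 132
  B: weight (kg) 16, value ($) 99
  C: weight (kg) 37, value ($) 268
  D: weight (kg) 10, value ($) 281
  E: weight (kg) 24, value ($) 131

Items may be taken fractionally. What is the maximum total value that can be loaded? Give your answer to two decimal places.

Greedy by value/weight ratio, highest first.
Ratios (sorted): D 28.10, C 7.24, B 6.19, E 5.46, A 5.28
take D (10 @ 281); take 29/37 of C → 210.05. Capacity used 39/39.
Total value = 491.05

491.05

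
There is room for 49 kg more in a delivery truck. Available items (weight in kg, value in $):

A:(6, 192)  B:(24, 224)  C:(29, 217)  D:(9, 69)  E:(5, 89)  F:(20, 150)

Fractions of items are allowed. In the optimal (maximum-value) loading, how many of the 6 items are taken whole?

Greedy by value/weight ratio, highest first.
Ratios (sorted): A 32.00, E 17.80, B 9.33, D 7.67, F 7.50, C 7.48
take A (6 @ 192); take E (5 @ 89); take B (24 @ 224); take D (9 @ 69); take 5/20 of F → 37.50. Capacity used 49/49.
4 item(s) taken whole; one partial (take 5/20 of F).

4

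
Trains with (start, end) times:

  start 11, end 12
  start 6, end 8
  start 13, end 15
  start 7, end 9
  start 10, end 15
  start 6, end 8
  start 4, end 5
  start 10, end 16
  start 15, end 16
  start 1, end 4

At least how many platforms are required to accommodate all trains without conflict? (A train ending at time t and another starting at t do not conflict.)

The answer is the maximum number of intervals overlapping at any instant.
starts: [1, 4, 6, 6, 7, 10, 10, 11, 13, 15]
ends:   [4, 5, 8, 8, 9, 12, 15, 15, 16, 16]
s1→1 e4→0 s4→1 e5→0 s6→1 s6→2 s7→3  — peak 3.

3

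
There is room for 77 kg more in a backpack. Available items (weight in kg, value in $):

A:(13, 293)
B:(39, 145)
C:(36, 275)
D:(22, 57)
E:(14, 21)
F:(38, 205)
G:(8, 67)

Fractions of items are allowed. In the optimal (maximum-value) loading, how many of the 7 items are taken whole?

Order: A (293/13=22.54) > G (67/8=8.38) > C (275/36=7.64) > F (205/38=5.39) > B (145/39=3.72) > D (57/22=2.59) > E (21/14=1.50)
Fill: take A (13 @ 293) → take G (8 @ 67) → take C (36 @ 275) → take 20/38 of F → 107.89; 77/77 used.
3 item(s) taken whole; one partial (take 20/38 of F).

3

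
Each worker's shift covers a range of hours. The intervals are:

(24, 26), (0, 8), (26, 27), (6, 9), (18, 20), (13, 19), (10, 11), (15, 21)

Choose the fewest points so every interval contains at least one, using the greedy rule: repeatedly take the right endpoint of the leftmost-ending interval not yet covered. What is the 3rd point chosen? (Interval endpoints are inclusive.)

19

By right end: [0,8]  [6,9]  [10,11]  [13,19]  [18,20]  [15,21]  [24,26]  [26,27]
[0,8] uncovered → point at 8; [10,11] uncovered → point at 11; [13,19] uncovered → point at 19; [24,26] uncovered → point at 26.
Points: 8, 11, 19, 26 (4 total).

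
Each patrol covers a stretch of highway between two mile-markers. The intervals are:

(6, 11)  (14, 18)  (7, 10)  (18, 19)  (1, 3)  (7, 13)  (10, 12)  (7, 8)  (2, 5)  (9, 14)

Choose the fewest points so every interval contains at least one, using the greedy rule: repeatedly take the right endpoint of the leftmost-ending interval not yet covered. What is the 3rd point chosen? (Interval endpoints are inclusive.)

12

Sort by right endpoint; whenever an interval is uncovered, place a point at its right end.
Sorted: [1,3] [2,5] [7,8] [7,10] [6,11] [10,12] [7,13] [9,14] [14,18] [18,19]
{[1,3],[2,5]} hit by 3; {[7,8],[7,10],[6,11]} hit by 8; {[10,12],[7,13],[9,14]} hit by 12; {[14,18],[18,19]} hit by 18.
Points: 3, 8, 12, 18 (4 total).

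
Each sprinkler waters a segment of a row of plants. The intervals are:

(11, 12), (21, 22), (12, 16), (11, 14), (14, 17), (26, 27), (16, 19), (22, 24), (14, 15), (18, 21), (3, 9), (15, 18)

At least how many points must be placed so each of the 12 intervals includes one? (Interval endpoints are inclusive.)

6

Sort by right endpoint; whenever an interval is uncovered, place a point at its right end.
By right end: [3,9]  [11,12]  [11,14]  [14,15]  [12,16]  [14,17]  [15,18]  [16,19]  [18,21]  [21,22]  [22,24]  [26,27]
[3,9] uncovered → point at 9; [11,12] uncovered → point at 12; [14,15] uncovered → point at 15; [16,19] uncovered → point at 19; [21,22] uncovered → point at 22; [26,27] uncovered → point at 27.
Points: 9, 12, 15, 19, 22, 27 (6 total).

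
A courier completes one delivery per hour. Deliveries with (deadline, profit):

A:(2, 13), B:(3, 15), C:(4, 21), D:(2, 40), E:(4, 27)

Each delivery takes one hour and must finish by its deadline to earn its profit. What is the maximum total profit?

Take jobs in profit order; each goes to the latest open slot no later than its deadline.
Profit order: D=40 E=27 C=21 B=15 A=13
Assign: D→slot 2, E→slot 4, C→slot 3, B→slot 1, A skipped.
Slots: [1:B] [2:D] [3:C] [4:E]
Profit = 15 + 40 + 21 + 27 = 103

103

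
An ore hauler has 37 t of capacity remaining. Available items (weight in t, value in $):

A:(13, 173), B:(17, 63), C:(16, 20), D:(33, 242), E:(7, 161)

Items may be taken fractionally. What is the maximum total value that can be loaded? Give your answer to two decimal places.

458.67

Sort by value per unit weight and fill in that order.
Ratios (sorted): E 23.00, A 13.31, D 7.33, B 3.71, C 1.25
take E (7 @ 161); take A (13 @ 173); take 17/33 of D → 124.67. Capacity used 37/37.
Total value = 458.67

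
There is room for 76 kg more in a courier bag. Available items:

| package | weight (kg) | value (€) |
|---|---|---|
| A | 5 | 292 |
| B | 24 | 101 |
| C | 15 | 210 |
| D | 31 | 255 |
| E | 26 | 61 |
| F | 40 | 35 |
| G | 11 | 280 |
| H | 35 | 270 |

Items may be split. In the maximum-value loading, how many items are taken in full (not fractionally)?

4

Order: A (292/5=58.40) > G (280/11=25.45) > C (210/15=14.00) > D (255/31=8.23) > H (270/35=7.71) > B (101/24=4.21) > E (61/26=2.35) > F (35/40=0.88)
Fill: take A (5 @ 292) → take G (11 @ 280) → take C (15 @ 210) → take D (31 @ 255) → take 14/35 of H → 108.00; 76/76 used.
4 item(s) taken whole; one partial (take 14/35 of H).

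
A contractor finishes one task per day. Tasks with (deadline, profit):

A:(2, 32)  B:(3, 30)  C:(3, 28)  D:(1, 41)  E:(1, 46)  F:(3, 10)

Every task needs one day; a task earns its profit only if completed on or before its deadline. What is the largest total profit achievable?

108

Sort by profit descending; place each in the latest free slot ≤ its deadline.
Profit order: E=46 D=41 A=32 B=30 C=28 F=10
Assign: E→slot 1, D skipped, A→slot 2, B→slot 3, C skipped, F skipped.
Slots: [1:E] [2:A] [3:B]
Profit = 46 + 32 + 30 = 108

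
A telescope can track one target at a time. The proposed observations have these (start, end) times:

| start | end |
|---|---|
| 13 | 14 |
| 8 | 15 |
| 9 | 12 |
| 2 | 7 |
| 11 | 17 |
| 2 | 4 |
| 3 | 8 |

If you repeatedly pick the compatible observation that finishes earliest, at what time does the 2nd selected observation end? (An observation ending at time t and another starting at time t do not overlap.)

12

Order by finish time; keep every interval that doesn't clash with the previous kept one.
By end time: (2,4), (2,7), (3,8), (9,12), (13,14), (8,15), (11,17).
Pick (2,4); next start ≥ 4 → (9,12); next start ≥ 12 → (13,14).
Selected: (2,4) (9,12) (13,14)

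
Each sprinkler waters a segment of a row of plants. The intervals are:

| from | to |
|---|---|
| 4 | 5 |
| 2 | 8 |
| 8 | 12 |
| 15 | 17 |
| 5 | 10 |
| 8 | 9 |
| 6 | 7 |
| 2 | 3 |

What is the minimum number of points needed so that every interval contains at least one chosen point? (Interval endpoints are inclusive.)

Sort by right endpoint; whenever an interval is uncovered, place a point at its right end.
Sorted: [2,3] [4,5] [6,7] [2,8] [8,9] [5,10] [8,12] [15,17]
{[2,3]} hit by 3; {[4,5]} hit by 5; {[6,7],[2,8]} hit by 7; {[8,9],[5,10],[8,12]} hit by 9; {[15,17]} hit by 17.
Points: 3, 5, 7, 9, 17 (5 total).

5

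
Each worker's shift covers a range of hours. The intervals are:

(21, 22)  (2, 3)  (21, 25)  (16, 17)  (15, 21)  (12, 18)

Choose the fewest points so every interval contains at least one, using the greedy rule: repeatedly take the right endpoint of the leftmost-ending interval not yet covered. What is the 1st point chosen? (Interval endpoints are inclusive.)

Process intervals by earliest right end; each time one isn't hit yet, stab at its right endpoint.
Sorted: [2,3] [16,17] [12,18] [15,21] [21,22] [21,25]
{[2,3]} hit by 3; {[16,17],[12,18],[15,21]} hit by 17; {[21,22],[21,25]} hit by 22.
Points: 3, 17, 22 (3 total).

3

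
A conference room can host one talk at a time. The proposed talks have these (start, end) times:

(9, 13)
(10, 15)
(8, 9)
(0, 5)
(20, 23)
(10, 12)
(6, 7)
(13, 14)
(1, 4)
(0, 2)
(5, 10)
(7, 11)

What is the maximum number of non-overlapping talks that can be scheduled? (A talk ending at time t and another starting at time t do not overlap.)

6

Sorted by end: (0,2)  (1,4)  (0,5)  (6,7)  (8,9)  (5,10)  (7,11)  (10,12)  (9,13)  (13,14)  (10,15)  (20,23)
take (0,2); take (6,7); take (8,9); take (10,12); take (13,14); skip (10,15); take (20,23).
Selected 6 talks.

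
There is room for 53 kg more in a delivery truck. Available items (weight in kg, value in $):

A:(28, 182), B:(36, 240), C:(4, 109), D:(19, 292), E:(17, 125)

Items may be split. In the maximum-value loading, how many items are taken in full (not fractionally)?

3

Ratios (sorted): C 27.25, D 15.37, E 7.35, B 6.67, A 6.50
take C (4 @ 109); take D (19 @ 292); take E (17 @ 125); take 13/36 of B → 86.67. Capacity used 53/53.
3 item(s) taken whole; one partial (take 13/36 of B).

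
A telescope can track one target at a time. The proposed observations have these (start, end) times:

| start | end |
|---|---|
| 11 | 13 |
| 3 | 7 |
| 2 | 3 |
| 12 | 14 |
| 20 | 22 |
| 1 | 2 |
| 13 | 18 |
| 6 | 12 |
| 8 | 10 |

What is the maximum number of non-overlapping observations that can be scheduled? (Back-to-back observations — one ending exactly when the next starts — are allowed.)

7

Greedy by earliest finish: after sorting by end time, pick each interval compatible with the last pick.
By end time: (1,2), (2,3), (3,7), (8,10), (6,12), (11,13), (12,14), (13,18), (20,22).
Pick (1,2); next start ≥ 2 → (2,3); next start ≥ 3 → (3,7); next start ≥ 7 → (8,10); next start ≥ 10 → (11,13); next start ≥ 13 → (13,18); next start ≥ 18 → (20,22).
Selected 7 observations.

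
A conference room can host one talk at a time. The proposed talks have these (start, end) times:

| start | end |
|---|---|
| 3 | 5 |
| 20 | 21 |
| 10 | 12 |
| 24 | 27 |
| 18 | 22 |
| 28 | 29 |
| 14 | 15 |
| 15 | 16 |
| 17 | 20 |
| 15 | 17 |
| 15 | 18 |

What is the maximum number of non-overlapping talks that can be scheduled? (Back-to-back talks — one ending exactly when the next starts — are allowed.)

Sorted by end: (3,5)  (10,12)  (14,15)  (15,16)  (15,17)  (15,18)  (17,20)  (20,21)  (18,22)  (24,27)  (28,29)
take (3,5); take (10,12); take (14,15); take (15,16); skip (15,17); take (17,20); take (20,21); skip (18,22); take (24,27); take (28,29).
Selected 8 talks.

8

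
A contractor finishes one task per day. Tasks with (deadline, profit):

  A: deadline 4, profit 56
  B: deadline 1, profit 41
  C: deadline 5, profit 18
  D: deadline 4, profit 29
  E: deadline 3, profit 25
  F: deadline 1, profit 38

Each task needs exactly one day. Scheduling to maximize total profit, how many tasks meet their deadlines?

Profit order: A=56 B=41 F=38 D=29 E=25 C=18
Assign: A→slot 4, B→slot 1, F skipped, D→slot 3, E→slot 2, C→slot 5.
Slots: [1:B] [2:E] [3:D] [4:A] [5:C]
5 of 6 scheduled.

5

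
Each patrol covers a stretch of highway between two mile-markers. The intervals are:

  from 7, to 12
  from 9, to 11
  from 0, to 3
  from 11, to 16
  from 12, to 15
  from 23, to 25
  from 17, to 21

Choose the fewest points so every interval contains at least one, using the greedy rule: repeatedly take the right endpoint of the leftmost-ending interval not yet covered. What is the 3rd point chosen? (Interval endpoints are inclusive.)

Sorted: [0,3] [9,11] [7,12] [12,15] [11,16] [17,21] [23,25]
{[0,3]} hit by 3; {[9,11],[7,12]} hit by 11; {[12,15],[11,16]} hit by 15; {[17,21]} hit by 21; {[23,25]} hit by 25.
Points: 3, 11, 15, 21, 25 (5 total).

15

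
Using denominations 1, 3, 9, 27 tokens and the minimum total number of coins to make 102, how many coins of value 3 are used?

102 = 3×27 + 2×9 + 1×3
Count of 3: 1

1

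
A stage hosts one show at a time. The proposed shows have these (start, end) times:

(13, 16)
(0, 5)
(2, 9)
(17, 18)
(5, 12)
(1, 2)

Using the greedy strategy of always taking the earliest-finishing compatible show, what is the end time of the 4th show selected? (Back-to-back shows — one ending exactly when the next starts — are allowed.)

18

Sort by end time and greedily take each interval whose start is ≥ the last chosen end.
Sorted by end: (1,2)  (0,5)  (2,9)  (5,12)  (13,16)  (17,18)
take (1,2); take (2,9); skip (5,12); take (13,16); take (17,18).
Selected: (1,2) (2,9) (13,16) (17,18)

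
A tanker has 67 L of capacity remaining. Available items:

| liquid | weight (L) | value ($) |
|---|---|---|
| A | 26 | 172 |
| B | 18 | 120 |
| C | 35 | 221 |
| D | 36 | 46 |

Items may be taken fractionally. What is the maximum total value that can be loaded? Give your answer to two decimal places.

437.23

Sort by value per unit weight and fill in that order.
Order: B (120/18=6.67) > A (172/26=6.62) > C (221/35=6.31) > D (46/36=1.28)
Fill: take B (18 @ 120) → take A (26 @ 172) → take 23/35 of C → 145.23; 67/67 used.
Total value = 437.23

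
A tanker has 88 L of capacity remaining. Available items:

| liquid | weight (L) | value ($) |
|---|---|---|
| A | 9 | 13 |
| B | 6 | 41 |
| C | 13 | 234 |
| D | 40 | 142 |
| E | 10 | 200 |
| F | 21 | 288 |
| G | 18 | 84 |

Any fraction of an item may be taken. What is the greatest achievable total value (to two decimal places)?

Order: E (200/10=20.00) > C (234/13=18.00) > F (288/21=13.71) > B (41/6=6.83) > G (84/18=4.67) > D (142/40=3.55) > A (13/9=1.44)
Fill: take E (10 @ 200) → take C (13 @ 234) → take F (21 @ 288) → take B (6 @ 41) → take G (18 @ 84) → take 20/40 of D → 71.00; 88/88 used.
Total value = 918.00

918.00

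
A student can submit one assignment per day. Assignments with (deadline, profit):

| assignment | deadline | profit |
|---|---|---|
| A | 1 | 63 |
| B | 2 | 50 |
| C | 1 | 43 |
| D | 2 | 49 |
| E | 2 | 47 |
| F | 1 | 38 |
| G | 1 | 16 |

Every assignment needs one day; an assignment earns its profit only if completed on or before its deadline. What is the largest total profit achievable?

Profit order: A=63 B=50 D=49 E=47 C=43 F=38 G=16
Assign: A→slot 1, B→slot 2, D skipped, E skipped, C skipped, F skipped, G skipped.
Slots: [1:A] [2:B]
Profit = 63 + 50 = 113

113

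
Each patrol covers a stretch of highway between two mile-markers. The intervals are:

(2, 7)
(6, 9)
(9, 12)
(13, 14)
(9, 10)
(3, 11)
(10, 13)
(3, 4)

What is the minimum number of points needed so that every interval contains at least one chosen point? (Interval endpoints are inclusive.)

Sorted: [3,4] [2,7] [6,9] [9,10] [3,11] [9,12] [10,13] [13,14]
{[3,4],[2,7]} hit by 4; {[6,9],[9,10],[3,11],[9,12]} hit by 9; {[10,13],[13,14]} hit by 13.
Points: 4, 9, 13 (3 total).

3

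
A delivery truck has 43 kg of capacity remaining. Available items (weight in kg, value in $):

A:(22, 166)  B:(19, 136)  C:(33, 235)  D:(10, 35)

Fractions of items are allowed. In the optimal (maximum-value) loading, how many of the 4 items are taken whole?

Greedy by value/weight ratio, highest first.
Order: A (166/22=7.55) > B (136/19=7.16) > C (235/33=7.12) > D (35/10=3.50)
Fill: take A (22 @ 166) → take B (19 @ 136) → take 2/33 of C → 14.24; 43/43 used.
2 item(s) taken whole; one partial (take 2/33 of C).

2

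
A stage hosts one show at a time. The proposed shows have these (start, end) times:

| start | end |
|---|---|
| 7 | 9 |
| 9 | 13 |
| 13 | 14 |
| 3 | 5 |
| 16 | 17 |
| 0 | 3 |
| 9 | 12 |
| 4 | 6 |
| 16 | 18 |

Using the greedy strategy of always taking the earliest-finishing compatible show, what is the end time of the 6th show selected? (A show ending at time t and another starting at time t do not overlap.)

Greedy by earliest finish: after sorting by end time, pick each interval compatible with the last pick.
By end time: (0,3), (3,5), (4,6), (7,9), (9,12), (9,13), (13,14), (16,17), (16,18).
Pick (0,3); next start ≥ 3 → (3,5); next start ≥ 5 → (7,9); next start ≥ 9 → (9,12); next start ≥ 12 → (13,14); next start ≥ 14 → (16,17).
Selected: (0,3) (3,5) (7,9) (9,12) (13,14) (16,17)

17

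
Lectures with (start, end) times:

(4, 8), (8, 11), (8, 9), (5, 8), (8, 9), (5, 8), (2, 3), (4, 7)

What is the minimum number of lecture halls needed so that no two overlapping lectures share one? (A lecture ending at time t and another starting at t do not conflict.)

4

Count concurrent intervals with a sweep; the peak is the room count.
Events (time:±→running): 2:+→1 3:-→0 4:+→1 4:+→2 5:+→3 5:+→4 … peak 4.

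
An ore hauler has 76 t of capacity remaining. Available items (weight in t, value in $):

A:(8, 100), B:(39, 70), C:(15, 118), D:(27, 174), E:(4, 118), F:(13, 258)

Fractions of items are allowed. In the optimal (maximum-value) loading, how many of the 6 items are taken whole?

5

Greedy by value/weight ratio, highest first.
Ratios (sorted): E 29.50, F 19.85, A 12.50, C 7.87, D 6.44, B 1.79
take E (4 @ 118); take F (13 @ 258); take A (8 @ 100); take C (15 @ 118); take D (27 @ 174); take 9/39 of B → 16.15. Capacity used 76/76.
5 item(s) taken whole; one partial (take 9/39 of B).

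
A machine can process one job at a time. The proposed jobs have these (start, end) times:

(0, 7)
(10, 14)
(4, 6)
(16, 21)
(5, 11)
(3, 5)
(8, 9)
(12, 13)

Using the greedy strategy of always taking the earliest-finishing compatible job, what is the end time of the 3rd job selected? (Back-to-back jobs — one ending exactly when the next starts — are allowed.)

13

By end time: (3,5), (4,6), (0,7), (8,9), (5,11), (12,13), (10,14), (16,21).
Pick (3,5); next start ≥ 5 → (8,9); next start ≥ 9 → (12,13); next start ≥ 13 → (16,21).
Selected: (3,5) (8,9) (12,13) (16,21)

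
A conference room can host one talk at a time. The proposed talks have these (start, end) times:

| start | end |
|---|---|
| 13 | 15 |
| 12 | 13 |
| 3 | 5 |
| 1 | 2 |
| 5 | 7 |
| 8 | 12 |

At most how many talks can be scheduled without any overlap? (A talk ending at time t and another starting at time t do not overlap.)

6

Sort by end time and greedily take each interval whose start is ≥ the last chosen end.
By end time: (1,2), (3,5), (5,7), (8,12), (12,13), (13,15).
Pick (1,2); next start ≥ 2 → (3,5); next start ≥ 5 → (5,7); next start ≥ 7 → (8,12); next start ≥ 12 → (12,13); next start ≥ 13 → (13,15).
Selected 6 talks.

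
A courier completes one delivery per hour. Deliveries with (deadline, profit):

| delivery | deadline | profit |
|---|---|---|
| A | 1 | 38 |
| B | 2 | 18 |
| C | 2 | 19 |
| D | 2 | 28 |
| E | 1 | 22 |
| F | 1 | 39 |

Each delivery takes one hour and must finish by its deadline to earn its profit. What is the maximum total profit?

67

Sort by profit descending; place each in the latest free slot ≤ its deadline.
By profit: F(d1,39), A(d1,38), D(d2,28), E(d1,22), C(d2,19), B(d2,18)
F→slot 1; A skipped; D→slot 2; E skipped; C skipped; B skipped.
Profit = 39 + 28 = 67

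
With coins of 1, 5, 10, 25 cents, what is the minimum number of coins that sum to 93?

Use the largest denomination that fits, subtract, and repeat.
93 − 3×25→18 − 1×10→8 − 1×5→3 − 3×1→0
Total coins = 3 + 1 + 1 + 3 = 8

8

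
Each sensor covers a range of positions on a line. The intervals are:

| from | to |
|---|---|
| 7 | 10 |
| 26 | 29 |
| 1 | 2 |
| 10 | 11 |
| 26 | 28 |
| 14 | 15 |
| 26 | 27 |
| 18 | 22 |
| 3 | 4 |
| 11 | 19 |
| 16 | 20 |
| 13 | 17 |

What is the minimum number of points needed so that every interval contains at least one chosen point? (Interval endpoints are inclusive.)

6

Sort by right endpoint; whenever an interval is uncovered, place a point at its right end.
Sorted: [1,2] [3,4] [7,10] [10,11] [14,15] [13,17] [11,19] [16,20] [18,22] [26,27] [26,28] [26,29]
{[1,2]} hit by 2; {[3,4]} hit by 4; {[7,10],[10,11]} hit by 10; {[14,15],[13,17],[11,19]} hit by 15; {[16,20],[18,22]} hit by 20; {[26,27],[26,28],[26,29]} hit by 27.
Points: 2, 4, 10, 15, 20, 27 (6 total).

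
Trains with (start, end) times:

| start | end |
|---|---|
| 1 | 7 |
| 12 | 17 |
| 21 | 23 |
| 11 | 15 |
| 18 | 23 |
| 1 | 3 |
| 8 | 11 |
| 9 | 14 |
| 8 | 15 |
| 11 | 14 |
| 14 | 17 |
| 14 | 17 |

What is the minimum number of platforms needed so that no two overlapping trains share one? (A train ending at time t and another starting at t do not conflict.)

5

The answer is the maximum number of intervals overlapping at any instant.
Events (time:±→running): 1:+→1 1:+→2 3:-→1 7:-→0 8:+→1 8:+→2 9:+→3 11:-→2 11:+→3 11:+→4 12:+→5 … peak 5.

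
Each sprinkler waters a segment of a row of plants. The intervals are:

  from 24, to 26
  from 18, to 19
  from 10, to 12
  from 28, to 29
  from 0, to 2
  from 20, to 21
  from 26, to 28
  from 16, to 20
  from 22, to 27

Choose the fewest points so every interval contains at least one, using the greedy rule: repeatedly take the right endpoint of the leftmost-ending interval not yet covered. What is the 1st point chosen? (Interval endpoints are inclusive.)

2

Sort by right endpoint; whenever an interval is uncovered, place a point at its right end.
Sorted: [0,2] [10,12] [18,19] [16,20] [20,21] [24,26] [22,27] [26,28] [28,29]
{[0,2]} hit by 2; {[10,12]} hit by 12; {[18,19],[16,20]} hit by 19; {[20,21]} hit by 21; {[24,26],[22,27],[26,28]} hit by 26; {[28,29]} hit by 29.
Points: 2, 12, 19, 21, 26, 29 (6 total).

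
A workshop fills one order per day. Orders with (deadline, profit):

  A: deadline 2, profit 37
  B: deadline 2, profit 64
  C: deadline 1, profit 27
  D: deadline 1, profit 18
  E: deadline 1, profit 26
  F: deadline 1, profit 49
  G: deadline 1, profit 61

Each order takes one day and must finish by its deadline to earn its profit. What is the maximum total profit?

125

Sort by profit descending; place each in the latest free slot ≤ its deadline.
Profit order: B=64 G=61 F=49 A=37 C=27 E=26 D=18
Assign: B→slot 2, G→slot 1, F skipped, A skipped, C skipped, E skipped, D skipped.
Slots: [1:G] [2:B]
Profit = 61 + 64 = 125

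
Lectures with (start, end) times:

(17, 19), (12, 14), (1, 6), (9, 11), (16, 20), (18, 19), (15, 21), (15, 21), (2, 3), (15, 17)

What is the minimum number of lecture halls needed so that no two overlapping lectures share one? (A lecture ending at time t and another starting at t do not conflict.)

starts: [1, 2, 9, 12, 15, 15, 15, 16, 17, 18]
ends:   [3, 6, 11, 14, 17, 19, 19, 20, 21, 21]
s1→1 s2→2 e3→1 e6→0 s9→1 e11→0 s12→1 e14→0 s15→1 s15→2 s15→3 s16→4 e17→3 s17→4 s18→5  — peak 5.

5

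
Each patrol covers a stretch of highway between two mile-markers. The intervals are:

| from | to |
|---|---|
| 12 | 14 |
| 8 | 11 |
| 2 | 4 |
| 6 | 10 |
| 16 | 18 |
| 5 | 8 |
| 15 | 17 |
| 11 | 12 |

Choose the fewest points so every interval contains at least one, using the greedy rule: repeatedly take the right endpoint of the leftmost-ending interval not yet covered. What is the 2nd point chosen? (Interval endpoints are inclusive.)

8

Process intervals by earliest right end; each time one isn't hit yet, stab at its right endpoint.
By right end: [2,4]  [5,8]  [6,10]  [8,11]  [11,12]  [12,14]  [15,17]  [16,18]
[2,4] uncovered → point at 4; [5,8] uncovered → point at 8; [11,12] uncovered → point at 12; [15,17] uncovered → point at 17.
Points: 4, 8, 12, 17 (4 total).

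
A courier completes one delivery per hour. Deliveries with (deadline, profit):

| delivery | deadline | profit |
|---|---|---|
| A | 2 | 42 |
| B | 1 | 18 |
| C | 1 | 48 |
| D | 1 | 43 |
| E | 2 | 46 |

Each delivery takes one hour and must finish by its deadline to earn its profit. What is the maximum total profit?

By profit: C(d1,48), E(d2,46), D(d1,43), A(d2,42), B(d1,18)
C→slot 1; E→slot 2; D skipped; A skipped; B skipped.
Profit = 48 + 46 = 94

94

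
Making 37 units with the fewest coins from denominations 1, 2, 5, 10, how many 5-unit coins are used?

Use the largest denomination that fits, subtract, and repeat.
37 = 3×10 + 1×5 + 1×2
Count of 5: 1

1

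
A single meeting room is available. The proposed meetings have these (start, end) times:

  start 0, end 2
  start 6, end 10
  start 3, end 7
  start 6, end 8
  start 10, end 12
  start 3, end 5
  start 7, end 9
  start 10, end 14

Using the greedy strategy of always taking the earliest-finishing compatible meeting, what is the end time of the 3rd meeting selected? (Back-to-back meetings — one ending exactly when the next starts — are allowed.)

8

Order by finish time; keep every interval that doesn't clash with the previous kept one.
Sorted by end: (0,2)  (3,5)  (3,7)  (6,8)  (7,9)  (6,10)  (10,12)  (10,14)
take (0,2); take (3,5); skip (3,7); take (6,8); take (10,12); skip (10,14).
Selected: (0,2) (3,5) (6,8) (10,12)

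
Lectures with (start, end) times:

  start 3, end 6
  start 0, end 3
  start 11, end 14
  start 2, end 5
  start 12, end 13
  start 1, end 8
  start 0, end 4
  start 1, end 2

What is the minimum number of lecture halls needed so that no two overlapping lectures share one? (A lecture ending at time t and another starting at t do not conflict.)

The answer is the maximum number of intervals overlapping at any instant.
starts: [0, 0, 1, 1, 2, 3, 11, 12]
ends:   [2, 3, 4, 5, 6, 8, 13, 14]
s0→1 s0→2 s1→3 s1→4  — peak 4.

4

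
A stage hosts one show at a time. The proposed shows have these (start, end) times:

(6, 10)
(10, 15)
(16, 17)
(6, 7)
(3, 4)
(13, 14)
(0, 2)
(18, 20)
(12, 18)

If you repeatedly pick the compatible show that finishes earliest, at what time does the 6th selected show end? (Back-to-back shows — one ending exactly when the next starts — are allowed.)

Sort by end time and greedily take each interval whose start is ≥ the last chosen end.
By end time: (0,2), (3,4), (6,7), (6,10), (13,14), (10,15), (16,17), (12,18), (18,20).
Pick (0,2); next start ≥ 2 → (3,4); next start ≥ 4 → (6,7); next start ≥ 7 → (13,14); next start ≥ 14 → (16,17); next start ≥ 17 → (18,20).
Selected: (0,2) (3,4) (6,7) (13,14) (16,17) (18,20)

20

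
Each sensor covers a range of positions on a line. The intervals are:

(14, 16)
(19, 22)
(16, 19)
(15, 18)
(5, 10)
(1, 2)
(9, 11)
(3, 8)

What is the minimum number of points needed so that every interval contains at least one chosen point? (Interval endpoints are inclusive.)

5

Sort by right endpoint; whenever an interval is uncovered, place a point at its right end.
Sorted: [1,2] [3,8] [5,10] [9,11] [14,16] [15,18] [16,19] [19,22]
{[1,2]} hit by 2; {[3,8],[5,10]} hit by 8; {[9,11]} hit by 11; {[14,16],[15,18],[16,19]} hit by 16; {[19,22]} hit by 22.
Points: 2, 8, 11, 16, 22 (5 total).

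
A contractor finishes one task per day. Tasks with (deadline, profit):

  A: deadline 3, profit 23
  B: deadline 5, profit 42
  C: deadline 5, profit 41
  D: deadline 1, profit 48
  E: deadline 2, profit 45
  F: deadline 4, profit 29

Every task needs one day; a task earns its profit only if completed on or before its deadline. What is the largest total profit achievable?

Take jobs in profit order; each goes to the latest open slot no later than its deadline.
Profit order: D=48 E=45 B=42 C=41 F=29 A=23
Assign: D→slot 1, E→slot 2, B→slot 5, C→slot 4, F→slot 3, A skipped.
Slots: [1:D] [2:E] [3:F] [4:C] [5:B]
Profit = 48 + 45 + 29 + 41 + 42 = 205

205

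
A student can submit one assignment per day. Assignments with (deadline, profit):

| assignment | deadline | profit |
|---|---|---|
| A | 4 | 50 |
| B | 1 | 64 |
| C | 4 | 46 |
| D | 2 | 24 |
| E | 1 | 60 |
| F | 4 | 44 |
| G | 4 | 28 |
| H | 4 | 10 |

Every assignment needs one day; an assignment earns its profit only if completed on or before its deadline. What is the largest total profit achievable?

204

Take jobs in profit order; each goes to the latest open slot no later than its deadline.
By profit: B(d1,64), E(d1,60), A(d4,50), C(d4,46), F(d4,44), G(d4,28), D(d2,24), H(d4,10)
B→slot 1; E skipped; A→slot 4; C→slot 3; F→slot 2; G skipped; D skipped; H skipped.
Profit = 64 + 44 + 46 + 50 = 204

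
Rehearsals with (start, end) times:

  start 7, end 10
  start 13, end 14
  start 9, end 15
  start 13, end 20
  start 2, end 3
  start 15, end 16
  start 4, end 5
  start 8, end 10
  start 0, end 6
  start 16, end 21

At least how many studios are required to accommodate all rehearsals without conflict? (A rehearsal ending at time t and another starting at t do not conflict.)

The answer is the maximum number of intervals overlapping at any instant.
Events (time:±→running): 0:+→1 2:+→2 3:-→1 4:+→2 5:-→1 6:-→0 7:+→1 8:+→2 9:+→3 … peak 3.

3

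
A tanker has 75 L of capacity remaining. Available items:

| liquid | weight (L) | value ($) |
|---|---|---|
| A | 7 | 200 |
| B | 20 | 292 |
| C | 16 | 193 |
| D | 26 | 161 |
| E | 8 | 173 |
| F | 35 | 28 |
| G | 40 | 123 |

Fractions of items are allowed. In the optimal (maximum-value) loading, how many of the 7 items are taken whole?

Greedy by value/weight ratio, highest first.
Ratios (sorted): A 28.57, E 21.62, B 14.60, C 12.06, D 6.19, G 3.08, F 0.80
take A (7 @ 200); take E (8 @ 173); take B (20 @ 292); take C (16 @ 193); take 24/26 of D → 148.62. Capacity used 75/75.
4 item(s) taken whole; one partial (take 24/26 of D).

4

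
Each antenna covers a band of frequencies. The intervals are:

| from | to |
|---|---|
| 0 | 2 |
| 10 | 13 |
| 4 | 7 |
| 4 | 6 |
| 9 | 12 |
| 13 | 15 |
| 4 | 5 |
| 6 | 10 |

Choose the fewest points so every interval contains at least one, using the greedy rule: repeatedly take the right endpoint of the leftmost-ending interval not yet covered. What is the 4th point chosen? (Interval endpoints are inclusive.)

15

Sort by right endpoint; whenever an interval is uncovered, place a point at its right end.
Sorted: [0,2] [4,5] [4,6] [4,7] [6,10] [9,12] [10,13] [13,15]
{[0,2]} hit by 2; {[4,5],[4,6],[4,7]} hit by 5; {[6,10],[9,12],[10,13]} hit by 10; {[13,15]} hit by 15.
Points: 2, 5, 10, 15 (4 total).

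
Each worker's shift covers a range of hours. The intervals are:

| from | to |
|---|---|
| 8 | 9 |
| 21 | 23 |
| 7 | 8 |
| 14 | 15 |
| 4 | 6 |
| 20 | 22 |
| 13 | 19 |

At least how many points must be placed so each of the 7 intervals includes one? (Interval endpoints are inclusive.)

Sort by right endpoint; whenever an interval is uncovered, place a point at its right end.
By right end: [4,6]  [7,8]  [8,9]  [14,15]  [13,19]  [20,22]  [21,23]
[4,6] uncovered → point at 6; [7,8] uncovered → point at 8; [14,15] uncovered → point at 15; [20,22] uncovered → point at 22.
Points: 6, 8, 15, 22 (4 total).

4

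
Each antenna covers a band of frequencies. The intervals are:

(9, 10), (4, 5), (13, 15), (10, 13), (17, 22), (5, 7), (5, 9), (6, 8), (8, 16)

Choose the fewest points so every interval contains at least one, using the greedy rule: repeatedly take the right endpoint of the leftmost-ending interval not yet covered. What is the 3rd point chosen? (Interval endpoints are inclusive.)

Sort by right endpoint; whenever an interval is uncovered, place a point at its right end.
By right end: [4,5]  [5,7]  [6,8]  [5,9]  [9,10]  [10,13]  [13,15]  [8,16]  [17,22]
[4,5] uncovered → point at 5; [6,8] uncovered → point at 8; [9,10] uncovered → point at 10; [13,15] uncovered → point at 15; [17,22] uncovered → point at 22.
Points: 5, 8, 10, 15, 22 (5 total).

10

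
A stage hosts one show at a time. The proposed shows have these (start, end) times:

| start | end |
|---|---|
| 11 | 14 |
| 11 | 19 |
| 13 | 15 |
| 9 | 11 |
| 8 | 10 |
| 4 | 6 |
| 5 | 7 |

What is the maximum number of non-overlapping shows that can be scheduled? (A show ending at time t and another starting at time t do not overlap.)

By end time: (4,6), (5,7), (8,10), (9,11), (11,14), (13,15), (11,19).
Pick (4,6); next start ≥ 6 → (8,10); next start ≥ 10 → (11,14).
Selected 3 shows.

3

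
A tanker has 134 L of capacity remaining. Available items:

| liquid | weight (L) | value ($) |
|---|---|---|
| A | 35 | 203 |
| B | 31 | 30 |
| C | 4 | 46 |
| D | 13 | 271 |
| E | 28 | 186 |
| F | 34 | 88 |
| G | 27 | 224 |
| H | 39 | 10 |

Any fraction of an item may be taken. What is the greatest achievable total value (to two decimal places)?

999.88

Sort by value per unit weight and fill in that order.
Order: D (271/13=20.85) > C (46/4=11.50) > G (224/27=8.30) > E (186/28=6.64) > A (203/35=5.80) > F (88/34=2.59) > B (30/31=0.97) > H (10/39=0.26)
Fill: take D (13 @ 271) → take C (4 @ 46) → take G (27 @ 224) → take E (28 @ 186) → take A (35 @ 203) → take 27/34 of F → 69.88; 134/134 used.
Total value = 999.88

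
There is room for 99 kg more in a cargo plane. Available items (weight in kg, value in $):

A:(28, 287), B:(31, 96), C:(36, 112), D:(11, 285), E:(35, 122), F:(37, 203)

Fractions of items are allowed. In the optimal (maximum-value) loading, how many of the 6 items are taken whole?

Sort by value per unit weight and fill in that order.
Order: D (285/11=25.91) > A (287/28=10.25) > F (203/37=5.49) > E (122/35=3.49) > C (112/36=3.11) > B (96/31=3.10)
Fill: take D (11 @ 285) → take A (28 @ 287) → take F (37 @ 203) → take 23/35 of E → 80.17; 99/99 used.
3 item(s) taken whole; one partial (take 23/35 of E).

3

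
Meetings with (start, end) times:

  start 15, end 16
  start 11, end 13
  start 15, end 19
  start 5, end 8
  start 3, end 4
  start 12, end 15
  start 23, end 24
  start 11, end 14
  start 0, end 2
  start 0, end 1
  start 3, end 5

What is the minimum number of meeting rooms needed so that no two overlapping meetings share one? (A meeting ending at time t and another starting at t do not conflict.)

3

The answer is the maximum number of intervals overlapping at any instant.
Events (time:±→running): 0:+→1 0:+→2 1:-→1 2:-→0 3:+→1 3:+→2 4:-→1 5:-→0 5:+→1 8:-→0 11:+→1 11:+→2 12:+→3 … peak 3.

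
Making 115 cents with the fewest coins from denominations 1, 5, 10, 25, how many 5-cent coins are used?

Greedy: take as many of the largest coin as possible, then repeat with the remainder.
115 − 4×25→15 − 1×10→5 − 1×5→0
Count of 5: 1

1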